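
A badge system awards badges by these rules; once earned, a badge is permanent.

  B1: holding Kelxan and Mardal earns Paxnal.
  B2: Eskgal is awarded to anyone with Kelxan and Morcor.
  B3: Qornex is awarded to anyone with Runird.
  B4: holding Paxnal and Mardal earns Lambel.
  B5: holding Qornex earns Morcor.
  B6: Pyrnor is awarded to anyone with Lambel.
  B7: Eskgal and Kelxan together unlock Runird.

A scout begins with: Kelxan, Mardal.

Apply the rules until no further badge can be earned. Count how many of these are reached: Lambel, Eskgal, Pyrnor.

With Kelxan and Mardal, Paxnal is earned (B1).
With Paxnal and Mardal, Lambel is earned (B4).
With Lambel, Pyrnor is earned (B6).
Lambel: reached.
Eskgal would need Kelxan and Morcor (B2), but Morcor is never earned.
Pyrnor: reached.
Reached: Lambel and Pyrnor — 2 of the 3.

2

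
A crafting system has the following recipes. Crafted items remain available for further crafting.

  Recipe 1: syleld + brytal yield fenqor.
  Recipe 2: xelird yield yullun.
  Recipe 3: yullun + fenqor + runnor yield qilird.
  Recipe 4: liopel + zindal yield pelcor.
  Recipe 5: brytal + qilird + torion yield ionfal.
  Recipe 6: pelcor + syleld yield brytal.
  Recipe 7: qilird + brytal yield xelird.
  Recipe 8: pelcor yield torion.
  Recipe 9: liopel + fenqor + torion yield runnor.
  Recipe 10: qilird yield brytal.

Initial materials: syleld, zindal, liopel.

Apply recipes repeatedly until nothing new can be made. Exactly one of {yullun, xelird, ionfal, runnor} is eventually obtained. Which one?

runnor

Using Recipe 4, liopel and zindal make pelcor.
pelcor + syleld → brytal (Recipe 6).
Using Recipe 8, pelcor makes torion.
syleld + brytal → fenqor (Recipe 1).
Using Recipe 9, liopel, fenqor, and torion make runnor.
yullun would need xelird (Recipe 2), but xelird is never obtained. xelird would need qilird and brytal (Recipe 7), but qilird is never obtained. ionfal would need brytal, qilird, and torion (Recipe 5), but qilird is never obtained.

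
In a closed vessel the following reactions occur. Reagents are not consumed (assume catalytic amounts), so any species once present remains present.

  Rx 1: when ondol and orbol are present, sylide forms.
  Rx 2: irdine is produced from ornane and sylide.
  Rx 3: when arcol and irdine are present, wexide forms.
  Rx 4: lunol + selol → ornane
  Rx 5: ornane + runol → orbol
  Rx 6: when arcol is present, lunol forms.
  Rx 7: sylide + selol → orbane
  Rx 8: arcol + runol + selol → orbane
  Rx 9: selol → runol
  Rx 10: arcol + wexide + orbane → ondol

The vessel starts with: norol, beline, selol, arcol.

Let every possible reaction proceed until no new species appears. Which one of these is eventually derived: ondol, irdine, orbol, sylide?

selol present → runol forms (Rx 9).
arcol present → lunol forms (Rx 6).
lunol and selol present → ornane forms (Rx 4).
ornane and runol present → orbol forms (Rx 5).
sylide would need ondol and orbol (Rx 1), but ondol never forms. ondol would need arcol, wexide, and orbane (Rx 10), but wexide never forms. irdine would need ornane and sylide (Rx 2), but sylide never forms.

orbol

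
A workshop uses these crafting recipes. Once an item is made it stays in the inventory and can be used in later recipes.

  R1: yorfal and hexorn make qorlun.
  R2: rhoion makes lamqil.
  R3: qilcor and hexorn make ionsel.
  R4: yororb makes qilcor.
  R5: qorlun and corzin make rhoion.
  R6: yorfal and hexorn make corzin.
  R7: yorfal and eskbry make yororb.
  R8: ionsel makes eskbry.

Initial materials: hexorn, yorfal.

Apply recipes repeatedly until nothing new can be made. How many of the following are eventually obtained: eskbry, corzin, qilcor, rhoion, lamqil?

3

Using R6, yorfal and hexorn make corzin.
Using R1, yorfal and hexorn make qorlun.
Using R5, qorlun and corzin make rhoion.
rhoion → lamqil (R2).
eskbry would need ionsel (R8), but ionsel is never obtained.
corzin: reached.
qilcor would need yororb (R4), but yororb is never obtained.
rhoion: reached.
lamqil: reached.
Reached: corzin, rhoion, and lamqil — 3 of the 5.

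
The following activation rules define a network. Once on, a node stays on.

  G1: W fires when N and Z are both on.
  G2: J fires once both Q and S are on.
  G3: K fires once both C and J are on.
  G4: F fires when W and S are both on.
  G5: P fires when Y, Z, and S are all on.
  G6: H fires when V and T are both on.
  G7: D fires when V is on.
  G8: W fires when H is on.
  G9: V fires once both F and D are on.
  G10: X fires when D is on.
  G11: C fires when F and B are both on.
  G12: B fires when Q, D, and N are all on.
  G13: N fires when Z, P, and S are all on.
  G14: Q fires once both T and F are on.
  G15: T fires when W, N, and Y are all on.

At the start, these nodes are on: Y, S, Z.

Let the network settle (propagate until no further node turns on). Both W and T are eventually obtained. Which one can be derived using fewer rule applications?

W: Y, Z, and S are on, so P fires (G5). Z, P, and S are on, so N fires (G13). G1: N and Z on → W on. [3 rule applications]
T: Y, Z, and S are on, so P fires (G5). Z, P, and S are on, so N fires (G13). N and Z are on, so W fires (G1). G15: W, N, and Y on → T on. [4 rule applications]
W needs fewer.

W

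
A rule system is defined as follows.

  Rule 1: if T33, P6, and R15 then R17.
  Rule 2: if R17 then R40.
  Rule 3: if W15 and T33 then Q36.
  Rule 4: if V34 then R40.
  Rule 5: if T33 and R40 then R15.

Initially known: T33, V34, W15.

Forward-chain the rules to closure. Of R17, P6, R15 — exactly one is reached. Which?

R15

V34 holds, so R40 follows (Rule 4).
T33 and R40 hold, so R15 follows (Rule 5).
No rule produces P6, and it is not given. R17 would need T33, P6, and R15 (Rule 1), but P6 is never established.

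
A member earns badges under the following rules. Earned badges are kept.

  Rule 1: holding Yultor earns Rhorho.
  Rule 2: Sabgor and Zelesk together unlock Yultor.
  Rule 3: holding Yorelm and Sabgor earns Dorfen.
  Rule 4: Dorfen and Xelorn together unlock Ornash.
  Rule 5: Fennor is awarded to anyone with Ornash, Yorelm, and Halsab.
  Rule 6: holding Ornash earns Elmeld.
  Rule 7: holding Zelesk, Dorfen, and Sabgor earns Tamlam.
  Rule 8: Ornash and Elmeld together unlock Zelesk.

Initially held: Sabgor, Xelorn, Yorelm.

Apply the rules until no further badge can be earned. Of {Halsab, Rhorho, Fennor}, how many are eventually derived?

With Yorelm and Sabgor, Dorfen is earned (Rule 3).
With Dorfen and Xelorn, Ornash is earned (Rule 4).
With Ornash, Elmeld is earned (Rule 6).
With Ornash and Elmeld, Zelesk is earned (Rule 8).
With Sabgor and Zelesk, Yultor is earned (Rule 2).
With Yultor, Rhorho is earned (Rule 1).
No rule produces Halsab, and it is not given.
Rhorho: reached.
Fennor would need Ornash, Yorelm, and Halsab (Rule 5), but Halsab is never earned.
Reached: Rhorho — 1 of the 3.

1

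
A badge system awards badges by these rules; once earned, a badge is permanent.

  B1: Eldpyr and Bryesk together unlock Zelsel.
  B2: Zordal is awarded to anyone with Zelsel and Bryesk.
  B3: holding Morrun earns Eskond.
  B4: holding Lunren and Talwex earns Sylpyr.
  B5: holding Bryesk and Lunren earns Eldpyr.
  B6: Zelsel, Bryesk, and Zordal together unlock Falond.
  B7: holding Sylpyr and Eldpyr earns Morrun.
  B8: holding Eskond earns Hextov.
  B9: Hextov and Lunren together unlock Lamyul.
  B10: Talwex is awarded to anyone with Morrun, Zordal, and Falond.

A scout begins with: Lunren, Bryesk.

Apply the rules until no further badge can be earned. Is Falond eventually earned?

With Bryesk and Lunren, Eldpyr is earned (B5).
With Eldpyr and Bryesk, Zelsel is earned (B1).
With Zelsel and Bryesk, Zordal is earned (B2).
With Zelsel, Bryesk, and Zordal, Falond is earned (B6).

Yes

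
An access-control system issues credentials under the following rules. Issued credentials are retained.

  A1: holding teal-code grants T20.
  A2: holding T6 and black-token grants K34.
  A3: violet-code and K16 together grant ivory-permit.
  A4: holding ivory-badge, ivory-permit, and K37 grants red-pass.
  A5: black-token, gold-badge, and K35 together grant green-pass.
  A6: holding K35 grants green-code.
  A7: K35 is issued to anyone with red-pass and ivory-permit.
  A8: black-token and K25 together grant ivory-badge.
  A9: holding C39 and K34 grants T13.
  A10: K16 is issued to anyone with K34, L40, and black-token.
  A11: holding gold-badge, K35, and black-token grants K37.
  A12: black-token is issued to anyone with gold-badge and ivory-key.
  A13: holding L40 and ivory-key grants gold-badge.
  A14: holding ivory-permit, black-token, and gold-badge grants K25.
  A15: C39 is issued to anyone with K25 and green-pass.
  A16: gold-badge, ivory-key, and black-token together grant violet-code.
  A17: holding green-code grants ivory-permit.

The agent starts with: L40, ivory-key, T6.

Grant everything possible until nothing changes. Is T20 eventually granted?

No

T20 would need teal-code (A1), but teal-code is never granted.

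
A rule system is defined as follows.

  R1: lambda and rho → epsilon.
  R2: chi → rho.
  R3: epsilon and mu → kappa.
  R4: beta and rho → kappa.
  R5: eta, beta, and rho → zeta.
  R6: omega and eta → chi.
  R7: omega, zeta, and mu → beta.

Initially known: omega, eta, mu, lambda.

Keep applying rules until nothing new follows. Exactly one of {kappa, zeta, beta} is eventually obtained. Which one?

kappa

From omega and eta, R6 gives chi.
chi holds, so rho follows (R2).
lambda and rho hold, so epsilon follows (R1).
epsilon and mu hold, so kappa follows (R3).
zeta would need eta, beta, and rho (R5), but beta is never established. beta would need omega, zeta, and mu (R7), but zeta is never established.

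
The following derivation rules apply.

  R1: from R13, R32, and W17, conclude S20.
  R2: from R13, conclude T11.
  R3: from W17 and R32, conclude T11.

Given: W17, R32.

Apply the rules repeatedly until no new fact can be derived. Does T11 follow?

W17 and R32 hold, so T11 follows (R3).

Yes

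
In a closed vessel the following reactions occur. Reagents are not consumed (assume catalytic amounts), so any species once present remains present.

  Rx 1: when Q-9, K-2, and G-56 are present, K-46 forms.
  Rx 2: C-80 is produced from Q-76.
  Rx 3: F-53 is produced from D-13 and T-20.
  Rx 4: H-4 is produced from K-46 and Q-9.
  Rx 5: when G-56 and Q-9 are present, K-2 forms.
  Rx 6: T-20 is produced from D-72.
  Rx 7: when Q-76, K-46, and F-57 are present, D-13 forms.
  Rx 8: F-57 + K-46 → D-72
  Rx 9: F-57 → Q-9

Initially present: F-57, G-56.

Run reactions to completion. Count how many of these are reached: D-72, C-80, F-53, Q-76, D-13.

1

F-57 present → Q-9 forms (Rx 9).
G-56 and Q-9 present → K-2 forms (Rx 5).
Q-9, K-2, and G-56 present → K-46 forms (Rx 1).
F-57 and K-46 present → D-72 forms (Rx 8).
D-72: reached.
C-80 would need Q-76 (Rx 2), but Q-76 never forms.
F-53 would need D-13 and T-20 (Rx 3), but D-13 never forms.
No rule produces Q-76, and it is not given.
D-13 would need Q-76, K-46, and F-57 (Rx 7), but Q-76 never forms.
Reached: D-72 — 1 of the 5.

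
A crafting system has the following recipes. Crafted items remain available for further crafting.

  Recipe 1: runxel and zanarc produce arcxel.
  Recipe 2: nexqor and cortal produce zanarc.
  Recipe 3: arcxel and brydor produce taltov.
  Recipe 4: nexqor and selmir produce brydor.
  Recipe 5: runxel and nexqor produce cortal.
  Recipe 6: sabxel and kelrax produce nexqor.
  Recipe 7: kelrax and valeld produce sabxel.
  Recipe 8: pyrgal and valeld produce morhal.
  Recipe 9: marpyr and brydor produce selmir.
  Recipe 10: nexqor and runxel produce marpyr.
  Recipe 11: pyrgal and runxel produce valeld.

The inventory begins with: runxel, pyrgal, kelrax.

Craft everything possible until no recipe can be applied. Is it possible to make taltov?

taltov would need arcxel and brydor (Recipe 3), but brydor is never obtained.

No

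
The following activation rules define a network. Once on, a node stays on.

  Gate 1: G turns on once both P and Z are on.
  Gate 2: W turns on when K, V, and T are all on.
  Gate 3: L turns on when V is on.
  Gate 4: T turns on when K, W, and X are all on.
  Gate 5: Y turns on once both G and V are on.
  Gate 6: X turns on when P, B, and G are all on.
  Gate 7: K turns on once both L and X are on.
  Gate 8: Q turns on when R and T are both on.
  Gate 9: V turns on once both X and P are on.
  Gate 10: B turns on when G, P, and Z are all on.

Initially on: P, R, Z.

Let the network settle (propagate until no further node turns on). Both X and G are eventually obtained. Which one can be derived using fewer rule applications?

G

G: Gate 1: P and Z on → G on. [1 rule application]
X: Gate 1: P and Z on → G on. G, P, and Z are on, so B turns on (Gate 10). P, B, and G are on, so X turns on (Gate 6). [3 rule applications]
G needs fewer.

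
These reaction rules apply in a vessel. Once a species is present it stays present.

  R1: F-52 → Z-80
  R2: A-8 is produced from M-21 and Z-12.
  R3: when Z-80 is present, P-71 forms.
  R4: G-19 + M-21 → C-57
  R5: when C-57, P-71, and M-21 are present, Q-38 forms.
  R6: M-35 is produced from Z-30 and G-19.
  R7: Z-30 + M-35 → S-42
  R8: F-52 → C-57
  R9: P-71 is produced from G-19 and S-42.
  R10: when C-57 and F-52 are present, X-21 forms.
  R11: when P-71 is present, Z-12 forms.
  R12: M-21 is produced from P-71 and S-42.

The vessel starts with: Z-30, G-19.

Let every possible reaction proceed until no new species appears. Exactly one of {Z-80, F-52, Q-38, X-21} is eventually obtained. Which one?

Q-38

Z-30 and G-19 present → M-35 forms (R6).
Z-30 and M-35 present → S-42 forms (R7).
G-19 and S-42 present → P-71 forms (R9).
P-71 and S-42 present → M-21 forms (R12).
G-19 and M-21 present → C-57 forms (R4).
C-57, P-71, and M-21 present → Q-38 forms (R5).
X-21 would need C-57 and F-52 (R10), but F-52 never forms. Z-80 would need F-52 (R1), but F-52 never forms. No rule produces F-52, and it is not given.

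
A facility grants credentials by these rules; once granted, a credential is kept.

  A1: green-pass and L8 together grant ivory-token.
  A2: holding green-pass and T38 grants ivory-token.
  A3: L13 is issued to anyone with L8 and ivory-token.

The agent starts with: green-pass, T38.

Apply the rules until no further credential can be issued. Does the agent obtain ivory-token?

Holding green-pass and T38 grants ivory-token (A2).

Yes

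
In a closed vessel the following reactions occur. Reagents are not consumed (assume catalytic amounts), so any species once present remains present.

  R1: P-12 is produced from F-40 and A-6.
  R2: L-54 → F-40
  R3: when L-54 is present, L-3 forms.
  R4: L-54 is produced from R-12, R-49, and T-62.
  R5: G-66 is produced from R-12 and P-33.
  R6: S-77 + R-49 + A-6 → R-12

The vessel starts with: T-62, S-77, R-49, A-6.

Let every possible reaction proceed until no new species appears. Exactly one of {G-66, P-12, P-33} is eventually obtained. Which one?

S-77, R-49, and A-6 present → R-12 forms (R6).
R-12, R-49, and T-62 present → L-54 forms (R4).
L-54 present → F-40 forms (R2).
F-40 and A-6 present → P-12 forms (R1).
G-66 would need R-12 and P-33 (R5), but P-33 never forms. No rule produces P-33, and it is not given.

P-12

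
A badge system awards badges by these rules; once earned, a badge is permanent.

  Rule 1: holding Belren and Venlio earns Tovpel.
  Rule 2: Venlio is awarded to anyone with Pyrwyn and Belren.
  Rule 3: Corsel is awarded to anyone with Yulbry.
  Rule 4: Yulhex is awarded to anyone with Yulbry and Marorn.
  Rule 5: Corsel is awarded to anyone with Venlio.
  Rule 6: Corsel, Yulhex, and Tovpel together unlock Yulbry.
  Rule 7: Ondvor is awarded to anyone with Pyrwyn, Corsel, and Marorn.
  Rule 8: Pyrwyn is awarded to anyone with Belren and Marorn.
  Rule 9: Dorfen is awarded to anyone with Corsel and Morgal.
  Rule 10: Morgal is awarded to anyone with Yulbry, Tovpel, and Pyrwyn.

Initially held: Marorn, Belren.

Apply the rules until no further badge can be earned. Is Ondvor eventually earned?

Yes

With Belren and Marorn, Pyrwyn is earned (Rule 8).
With Pyrwyn and Belren, Venlio is earned (Rule 2).
With Venlio, Corsel is earned (Rule 5).
With Pyrwyn, Corsel, and Marorn, Ondvor is earned (Rule 7).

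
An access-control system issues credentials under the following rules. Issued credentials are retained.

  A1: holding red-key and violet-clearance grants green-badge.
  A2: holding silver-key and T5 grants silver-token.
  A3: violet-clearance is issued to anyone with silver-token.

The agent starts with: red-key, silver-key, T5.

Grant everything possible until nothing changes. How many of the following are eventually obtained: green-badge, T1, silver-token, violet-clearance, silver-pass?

Holding silver-key and T5 grants silver-token (A2).
Holding silver-token grants violet-clearance (A3).
Holding red-key and violet-clearance grants green-badge (A1).
green-badge: reached.
No rule produces T1, and it is not given.
silver-token: reached.
violet-clearance: reached.
No rule produces silver-pass, and it is not given.
Reached: green-badge, silver-token, and violet-clearance — 3 of the 5.

3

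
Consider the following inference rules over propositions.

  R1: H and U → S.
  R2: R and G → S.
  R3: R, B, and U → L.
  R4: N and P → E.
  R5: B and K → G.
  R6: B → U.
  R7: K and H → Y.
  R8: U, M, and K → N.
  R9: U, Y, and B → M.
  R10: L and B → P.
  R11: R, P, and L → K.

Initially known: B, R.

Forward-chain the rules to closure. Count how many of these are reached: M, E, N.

0

M would need U, Y, and B (R9), but Y is never established.
E would need N and P (R4), but N is never established.
N would need U, M, and K (R8), but M is never established.
None of the 3 are reached.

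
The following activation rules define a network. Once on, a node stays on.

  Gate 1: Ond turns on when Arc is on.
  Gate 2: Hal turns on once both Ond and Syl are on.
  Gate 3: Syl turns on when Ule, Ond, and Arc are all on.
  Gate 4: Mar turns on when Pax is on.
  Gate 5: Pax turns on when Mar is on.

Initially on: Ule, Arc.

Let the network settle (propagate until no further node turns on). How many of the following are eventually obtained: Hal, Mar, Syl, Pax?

2

Gate 1: Arc on → Ond on.
Ule, Ond, and Arc are on, so Syl turns on (Gate 3).
Ond and Syl are on, so Hal turns on (Gate 2).
Hal: reached.
Mar would need Pax (Gate 4), but Pax never turns on.
Syl: reached.
Pax would need Mar (Gate 5), but Mar never turns on.
Reached: Hal and Syl — 2 of the 4.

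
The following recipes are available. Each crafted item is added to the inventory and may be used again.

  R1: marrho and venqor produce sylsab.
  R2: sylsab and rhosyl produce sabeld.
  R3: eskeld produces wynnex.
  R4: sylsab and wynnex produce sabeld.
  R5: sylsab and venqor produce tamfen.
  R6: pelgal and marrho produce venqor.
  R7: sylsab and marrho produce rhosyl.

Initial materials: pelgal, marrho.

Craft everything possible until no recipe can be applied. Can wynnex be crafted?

No

wynnex would need eskeld (R3), but eskeld is never obtained.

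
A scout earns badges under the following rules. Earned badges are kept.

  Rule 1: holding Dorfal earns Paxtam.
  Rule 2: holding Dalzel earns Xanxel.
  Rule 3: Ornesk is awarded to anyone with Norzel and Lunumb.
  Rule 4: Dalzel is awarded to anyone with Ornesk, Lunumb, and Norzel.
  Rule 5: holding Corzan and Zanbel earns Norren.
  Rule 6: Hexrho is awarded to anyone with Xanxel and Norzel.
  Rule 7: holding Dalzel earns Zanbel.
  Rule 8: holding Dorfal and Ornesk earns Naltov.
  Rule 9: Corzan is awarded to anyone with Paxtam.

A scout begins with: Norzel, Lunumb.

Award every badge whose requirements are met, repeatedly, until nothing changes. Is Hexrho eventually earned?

With Norzel and Lunumb, Ornesk is earned (Rule 3).
With Ornesk, Lunumb, and Norzel, Dalzel is earned (Rule 4).
With Dalzel, Xanxel is earned (Rule 2).
With Xanxel and Norzel, Hexrho is earned (Rule 6).

Yes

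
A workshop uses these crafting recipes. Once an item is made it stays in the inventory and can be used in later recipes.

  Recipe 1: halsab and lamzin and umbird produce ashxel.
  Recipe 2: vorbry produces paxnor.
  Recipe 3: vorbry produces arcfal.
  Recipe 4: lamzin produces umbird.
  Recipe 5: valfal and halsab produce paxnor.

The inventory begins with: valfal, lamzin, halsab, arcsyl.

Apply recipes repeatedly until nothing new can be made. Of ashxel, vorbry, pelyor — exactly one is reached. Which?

ashxel

Using Recipe 4, lamzin makes umbird.
halsab and lamzin and umbird → ashxel (Recipe 1).
No rule produces vorbry, and it is not given. No rule produces pelyor, and it is not given.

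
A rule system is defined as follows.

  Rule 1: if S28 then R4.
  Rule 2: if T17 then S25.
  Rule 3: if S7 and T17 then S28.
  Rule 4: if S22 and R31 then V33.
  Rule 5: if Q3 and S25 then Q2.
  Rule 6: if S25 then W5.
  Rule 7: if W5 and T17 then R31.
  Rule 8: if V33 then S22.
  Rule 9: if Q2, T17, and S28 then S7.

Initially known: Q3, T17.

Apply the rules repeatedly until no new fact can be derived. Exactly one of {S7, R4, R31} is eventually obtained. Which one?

R31

T17 holds, so S25 follows (Rule 2).
S25 holds, so W5 follows (Rule 6).
W5 and T17 hold, so R31 follows (Rule 7).
R4 would need S28 (Rule 1), but S28 is never established. S7 would need Q2, T17, and S28 (Rule 9), but S28 is never established.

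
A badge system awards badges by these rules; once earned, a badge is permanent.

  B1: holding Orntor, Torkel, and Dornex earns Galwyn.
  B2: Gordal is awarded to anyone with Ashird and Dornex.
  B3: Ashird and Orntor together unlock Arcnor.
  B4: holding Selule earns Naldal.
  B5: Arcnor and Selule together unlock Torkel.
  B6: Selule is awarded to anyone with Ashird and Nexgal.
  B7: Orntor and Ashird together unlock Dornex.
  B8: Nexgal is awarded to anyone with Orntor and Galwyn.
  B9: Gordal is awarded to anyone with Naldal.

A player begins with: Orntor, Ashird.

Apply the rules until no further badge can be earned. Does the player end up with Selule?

No

Selule would need Ashird and Nexgal (B6), but Nexgal is never earned.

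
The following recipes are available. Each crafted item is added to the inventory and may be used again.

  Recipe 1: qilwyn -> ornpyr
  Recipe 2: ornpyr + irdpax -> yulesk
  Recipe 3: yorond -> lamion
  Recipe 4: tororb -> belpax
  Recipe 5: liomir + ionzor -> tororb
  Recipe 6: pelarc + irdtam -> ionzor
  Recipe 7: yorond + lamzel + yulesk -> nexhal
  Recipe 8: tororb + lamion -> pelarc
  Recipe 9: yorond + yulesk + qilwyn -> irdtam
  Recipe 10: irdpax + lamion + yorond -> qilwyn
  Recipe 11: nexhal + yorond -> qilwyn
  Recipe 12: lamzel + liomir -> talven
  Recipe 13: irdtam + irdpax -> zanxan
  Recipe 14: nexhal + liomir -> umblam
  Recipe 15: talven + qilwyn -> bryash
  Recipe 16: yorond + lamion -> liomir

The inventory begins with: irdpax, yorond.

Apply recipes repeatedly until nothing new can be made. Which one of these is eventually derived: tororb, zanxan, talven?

zanxan

yorond -> lamion (Recipe 3).
irdpax + lamion + yorond -> qilwyn (Recipe 10).
Using Recipe 1, qilwyn makes ornpyr.
ornpyr + irdpax -> yulesk (Recipe 2).
yorond + yulesk + qilwyn -> irdtam (Recipe 9).
irdtam + irdpax -> zanxan (Recipe 13).
talven would need lamzel and liomir (Recipe 12), but lamzel is never obtained. tororb would need liomir and ionzor (Recipe 5), but ionzor is never obtained.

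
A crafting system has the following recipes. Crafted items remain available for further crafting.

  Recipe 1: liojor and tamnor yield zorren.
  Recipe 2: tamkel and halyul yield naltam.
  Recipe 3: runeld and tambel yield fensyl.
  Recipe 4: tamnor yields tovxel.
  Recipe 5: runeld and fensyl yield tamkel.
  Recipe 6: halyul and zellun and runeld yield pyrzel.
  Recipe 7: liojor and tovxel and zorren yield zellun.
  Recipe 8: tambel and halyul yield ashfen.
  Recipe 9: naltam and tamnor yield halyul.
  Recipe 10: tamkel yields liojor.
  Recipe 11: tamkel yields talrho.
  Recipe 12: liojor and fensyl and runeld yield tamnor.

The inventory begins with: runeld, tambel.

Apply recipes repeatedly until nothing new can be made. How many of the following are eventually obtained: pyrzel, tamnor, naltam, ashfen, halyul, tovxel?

Using Recipe 3, runeld and tambel make fensyl.
Using Recipe 5, runeld and fensyl make tamkel.
Using Recipe 10, tamkel makes liojor.
liojor and fensyl and runeld → tamnor (Recipe 12).
Using Recipe 4, tamnor makes tovxel.
pyrzel would need halyul, zellun, and runeld (Recipe 6), but halyul is never obtained.
tamnor: reached.
naltam would need tamkel and halyul (Recipe 2), but halyul is never obtained.
ashfen would need tambel and halyul (Recipe 8), but halyul is never obtained.
halyul would need naltam and tamnor (Recipe 9), but naltam is never obtained.
tovxel: reached.
Reached: tamnor and tovxel — 2 of the 6.

2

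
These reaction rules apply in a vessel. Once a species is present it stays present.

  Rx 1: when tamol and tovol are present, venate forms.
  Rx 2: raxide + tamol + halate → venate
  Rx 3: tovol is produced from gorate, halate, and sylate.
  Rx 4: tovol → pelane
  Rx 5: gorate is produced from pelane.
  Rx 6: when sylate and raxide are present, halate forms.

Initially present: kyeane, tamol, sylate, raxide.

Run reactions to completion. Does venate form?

sylate and raxide present → halate forms (Rx 6).
raxide, tamol, and halate present → venate forms (Rx 2).

Yes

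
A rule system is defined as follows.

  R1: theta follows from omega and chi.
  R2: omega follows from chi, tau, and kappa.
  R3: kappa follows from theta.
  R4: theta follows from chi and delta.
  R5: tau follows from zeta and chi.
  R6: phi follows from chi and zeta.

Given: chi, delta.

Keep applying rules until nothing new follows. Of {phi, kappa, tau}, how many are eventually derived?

chi and delta hold, so theta follows (R4).
theta holds, so kappa follows (R3).
phi would need chi and zeta (R6), but zeta is never established.
kappa: reached.
tau would need zeta and chi (R5), but zeta is never established.
Reached: kappa — 1 of the 3.

1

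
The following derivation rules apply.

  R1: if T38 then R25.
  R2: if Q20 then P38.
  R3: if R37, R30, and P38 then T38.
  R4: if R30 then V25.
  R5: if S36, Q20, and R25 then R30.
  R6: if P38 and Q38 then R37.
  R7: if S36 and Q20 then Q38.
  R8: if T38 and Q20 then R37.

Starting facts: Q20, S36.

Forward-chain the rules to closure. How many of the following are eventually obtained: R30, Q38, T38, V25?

From S36 and Q20, R7 gives Q38.
R30 would need S36, Q20, and R25 (R5), but R25 is never established.
Q38: reached.
T38 would need R37, R30, and P38 (R3), but R30 is never established.
V25 would need R30 (R4), but R30 is never established.
Reached: Q38 — 1 of the 4.

1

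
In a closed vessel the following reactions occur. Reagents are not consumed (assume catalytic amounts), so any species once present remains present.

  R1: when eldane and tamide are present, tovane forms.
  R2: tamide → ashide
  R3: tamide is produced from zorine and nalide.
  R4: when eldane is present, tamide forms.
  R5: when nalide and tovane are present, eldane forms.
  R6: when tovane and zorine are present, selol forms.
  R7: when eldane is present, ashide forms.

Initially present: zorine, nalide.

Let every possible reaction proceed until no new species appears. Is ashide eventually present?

Yes

zorine and nalide present → tamide forms (R3).
tamide present → ashide forms (R2).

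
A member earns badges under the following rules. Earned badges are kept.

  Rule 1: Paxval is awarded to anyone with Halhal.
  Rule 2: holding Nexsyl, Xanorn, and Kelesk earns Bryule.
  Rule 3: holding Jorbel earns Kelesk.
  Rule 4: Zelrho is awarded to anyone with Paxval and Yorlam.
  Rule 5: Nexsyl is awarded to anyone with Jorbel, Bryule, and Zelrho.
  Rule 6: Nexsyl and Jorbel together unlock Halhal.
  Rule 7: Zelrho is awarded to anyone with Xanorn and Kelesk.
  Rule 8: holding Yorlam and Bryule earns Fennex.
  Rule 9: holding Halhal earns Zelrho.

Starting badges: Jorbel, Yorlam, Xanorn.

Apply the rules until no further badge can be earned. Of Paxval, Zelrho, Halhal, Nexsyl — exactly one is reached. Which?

With Jorbel, Kelesk is earned (Rule 3).
With Xanorn and Kelesk, Zelrho is earned (Rule 7).
Halhal would need Nexsyl and Jorbel (Rule 6), but Nexsyl is never earned. Nexsyl would need Jorbel, Bryule, and Zelrho (Rule 5), but Bryule is never earned. Paxval would need Halhal (Rule 1), but Halhal is never earned.

Zelrho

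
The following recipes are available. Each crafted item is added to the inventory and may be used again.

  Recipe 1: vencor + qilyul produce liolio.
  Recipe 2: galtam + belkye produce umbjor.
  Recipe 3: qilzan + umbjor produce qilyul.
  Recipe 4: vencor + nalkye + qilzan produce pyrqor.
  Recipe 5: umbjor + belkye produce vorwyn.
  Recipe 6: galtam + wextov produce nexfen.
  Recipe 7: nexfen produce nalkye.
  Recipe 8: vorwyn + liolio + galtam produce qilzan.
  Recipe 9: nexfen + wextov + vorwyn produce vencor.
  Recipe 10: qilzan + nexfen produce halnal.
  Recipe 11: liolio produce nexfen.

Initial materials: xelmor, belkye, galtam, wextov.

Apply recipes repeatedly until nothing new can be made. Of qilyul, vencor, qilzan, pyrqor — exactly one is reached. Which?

Using Recipe 2, galtam and belkye make umbjor.
Using Recipe 6, galtam and wextov make nexfen.
Using Recipe 5, umbjor and belkye make vorwyn.
Using Recipe 9, nexfen, wextov, and vorwyn make vencor.
qilzan would need vorwyn, liolio, and galtam (Recipe 8), but liolio is never obtained. qilyul would need qilzan and umbjor (Recipe 3), but qilzan is never obtained. pyrqor would need vencor, nalkye, and qilzan (Recipe 4), but qilzan is never obtained.

vencor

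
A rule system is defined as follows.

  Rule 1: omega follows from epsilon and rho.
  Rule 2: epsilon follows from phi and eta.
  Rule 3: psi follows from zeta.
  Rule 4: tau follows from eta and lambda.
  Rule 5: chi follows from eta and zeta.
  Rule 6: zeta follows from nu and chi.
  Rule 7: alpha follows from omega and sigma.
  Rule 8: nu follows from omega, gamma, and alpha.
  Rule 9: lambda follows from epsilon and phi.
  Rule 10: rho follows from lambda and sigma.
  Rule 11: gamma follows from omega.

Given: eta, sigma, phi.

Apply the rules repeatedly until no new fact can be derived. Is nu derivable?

Yes

phi and eta hold, so epsilon follows (Rule 2).
epsilon and phi hold, so lambda follows (Rule 9).
From lambda and sigma, Rule 10 gives rho.
epsilon and rho hold, so omega follows (Rule 1).
omega and sigma hold, so alpha follows (Rule 7).
From omega, Rule 11 gives gamma.
omega, gamma, and alpha hold, so nu follows (Rule 8).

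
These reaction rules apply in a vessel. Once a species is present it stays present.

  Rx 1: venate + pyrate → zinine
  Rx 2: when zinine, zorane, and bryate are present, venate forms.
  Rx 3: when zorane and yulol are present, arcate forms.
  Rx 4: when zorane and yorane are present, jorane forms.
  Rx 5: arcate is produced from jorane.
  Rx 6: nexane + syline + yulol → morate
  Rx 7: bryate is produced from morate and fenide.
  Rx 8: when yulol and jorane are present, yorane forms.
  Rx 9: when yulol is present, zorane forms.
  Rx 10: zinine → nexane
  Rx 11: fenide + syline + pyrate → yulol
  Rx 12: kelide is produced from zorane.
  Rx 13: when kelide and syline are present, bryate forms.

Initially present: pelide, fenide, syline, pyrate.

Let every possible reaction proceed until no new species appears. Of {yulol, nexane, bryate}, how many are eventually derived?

2

fenide, syline, and pyrate present → yulol forms (Rx 11).
yulol present → zorane forms (Rx 9).
zorane present → kelide forms (Rx 12).
kelide and syline present → bryate forms (Rx 13).
yulol: reached.
nexane would need zinine (Rx 10), but zinine never forms.
bryate: reached.
Reached: yulol and bryate — 2 of the 3.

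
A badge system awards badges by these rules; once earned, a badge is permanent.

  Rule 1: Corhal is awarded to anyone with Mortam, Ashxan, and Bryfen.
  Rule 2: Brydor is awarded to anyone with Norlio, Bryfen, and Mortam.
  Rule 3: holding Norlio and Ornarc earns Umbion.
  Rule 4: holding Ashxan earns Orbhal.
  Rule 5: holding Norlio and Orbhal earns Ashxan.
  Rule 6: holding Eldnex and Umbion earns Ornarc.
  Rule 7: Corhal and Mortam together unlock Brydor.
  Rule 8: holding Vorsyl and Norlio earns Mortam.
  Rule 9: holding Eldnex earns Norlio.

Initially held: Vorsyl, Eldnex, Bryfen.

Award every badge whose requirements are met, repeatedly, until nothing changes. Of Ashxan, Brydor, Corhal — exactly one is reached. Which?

Brydor

With Eldnex, Norlio is earned (Rule 9).
With Vorsyl and Norlio, Mortam is earned (Rule 8).
With Norlio, Bryfen, and Mortam, Brydor is earned (Rule 2).
Corhal would need Mortam, Ashxan, and Bryfen (Rule 1), but Ashxan is never earned. Ashxan would need Norlio and Orbhal (Rule 5), but Orbhal is never earned.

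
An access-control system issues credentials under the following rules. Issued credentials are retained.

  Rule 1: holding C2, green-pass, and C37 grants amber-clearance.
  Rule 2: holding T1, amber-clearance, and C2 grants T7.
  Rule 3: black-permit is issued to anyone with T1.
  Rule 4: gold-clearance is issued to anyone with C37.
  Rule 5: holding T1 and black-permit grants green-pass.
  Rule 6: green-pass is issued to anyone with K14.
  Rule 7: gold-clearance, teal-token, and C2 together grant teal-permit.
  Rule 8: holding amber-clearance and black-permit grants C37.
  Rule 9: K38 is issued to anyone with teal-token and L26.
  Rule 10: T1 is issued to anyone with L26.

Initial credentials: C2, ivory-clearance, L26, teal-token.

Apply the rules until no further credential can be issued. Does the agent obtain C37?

C37 would need amber-clearance and black-permit (Rule 8), but amber-clearance is never granted.

No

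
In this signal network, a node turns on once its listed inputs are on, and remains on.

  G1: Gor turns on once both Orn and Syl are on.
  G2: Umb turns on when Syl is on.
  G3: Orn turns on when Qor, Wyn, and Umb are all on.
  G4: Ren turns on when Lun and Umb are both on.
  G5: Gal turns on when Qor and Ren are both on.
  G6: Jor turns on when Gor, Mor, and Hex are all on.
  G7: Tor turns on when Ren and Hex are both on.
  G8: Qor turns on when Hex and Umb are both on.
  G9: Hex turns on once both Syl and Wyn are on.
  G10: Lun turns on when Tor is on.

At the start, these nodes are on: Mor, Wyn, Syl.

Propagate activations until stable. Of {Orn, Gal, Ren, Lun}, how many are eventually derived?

G9: Syl and Wyn on → Hex on.
Syl is on, so Umb turns on (G2).
Hex and Umb are on, so Qor turns on (G8).
Qor, Wyn, and Umb are on, so Orn turns on (G3).
Orn: reached.
Gal would need Qor and Ren (G5), but Ren never turns on.
Ren would need Lun and Umb (G4), but Lun never turns on.
Lun would need Tor (G10), but Tor never turns on.
Reached: Orn — 1 of the 4.

1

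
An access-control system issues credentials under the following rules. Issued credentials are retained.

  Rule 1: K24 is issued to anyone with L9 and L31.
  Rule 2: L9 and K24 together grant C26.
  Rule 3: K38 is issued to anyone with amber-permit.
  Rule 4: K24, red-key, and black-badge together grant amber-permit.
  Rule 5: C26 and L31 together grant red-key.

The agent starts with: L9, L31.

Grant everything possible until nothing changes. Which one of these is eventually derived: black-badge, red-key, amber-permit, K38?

Holding L9 and L31 grants K24 (Rule 1).
Holding L9 and K24 grants C26 (Rule 2).
Holding C26 and L31 grants red-key (Rule 5).
amber-permit would need K24, red-key, and black-badge (Rule 4), but black-badge is never granted. No rule produces black-badge, and it is not given. K38 would need amber-permit (Rule 3), but amber-permit is never granted.

red-key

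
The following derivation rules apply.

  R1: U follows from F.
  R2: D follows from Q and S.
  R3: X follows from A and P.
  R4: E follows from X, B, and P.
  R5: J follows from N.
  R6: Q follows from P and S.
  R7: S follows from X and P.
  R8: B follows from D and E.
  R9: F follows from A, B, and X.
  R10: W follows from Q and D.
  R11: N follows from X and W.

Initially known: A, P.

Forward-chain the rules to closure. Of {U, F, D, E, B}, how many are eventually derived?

A and P hold, so X follows (R3).
X and P hold, so S follows (R7).
From P and S, R6 gives Q.
From Q and S, R2 gives D.
U would need F (R1), but F is never established.
F would need A, B, and X (R9), but B is never established.
D: reached.
E would need X, B, and P (R4), but B is never established.
B would need D and E (R8), but E is never established.
Reached: D — 1 of the 5.

1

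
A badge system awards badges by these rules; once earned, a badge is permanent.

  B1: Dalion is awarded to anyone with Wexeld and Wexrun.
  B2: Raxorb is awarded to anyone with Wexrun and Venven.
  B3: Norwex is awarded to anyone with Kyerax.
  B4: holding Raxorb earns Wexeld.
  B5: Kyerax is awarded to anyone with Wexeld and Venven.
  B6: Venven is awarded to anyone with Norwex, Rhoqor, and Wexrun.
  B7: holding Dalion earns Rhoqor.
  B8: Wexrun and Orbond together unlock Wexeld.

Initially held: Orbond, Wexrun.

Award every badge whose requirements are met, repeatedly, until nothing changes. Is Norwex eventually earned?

Norwex would need Kyerax (B3), but Kyerax is never earned.

No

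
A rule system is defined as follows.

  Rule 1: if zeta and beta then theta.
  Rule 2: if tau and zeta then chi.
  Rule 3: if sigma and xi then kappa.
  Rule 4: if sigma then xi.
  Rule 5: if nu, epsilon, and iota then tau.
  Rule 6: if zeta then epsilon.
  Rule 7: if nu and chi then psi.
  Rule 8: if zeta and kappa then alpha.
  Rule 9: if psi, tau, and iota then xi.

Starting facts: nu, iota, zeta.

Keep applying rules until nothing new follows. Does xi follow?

Yes

From zeta, Rule 6 gives epsilon.
nu, epsilon, and iota hold, so tau follows (Rule 5).
tau and zeta hold, so chi follows (Rule 2).
From nu and chi, Rule 7 gives psi.
psi, tau, and iota hold, so xi follows (Rule 9).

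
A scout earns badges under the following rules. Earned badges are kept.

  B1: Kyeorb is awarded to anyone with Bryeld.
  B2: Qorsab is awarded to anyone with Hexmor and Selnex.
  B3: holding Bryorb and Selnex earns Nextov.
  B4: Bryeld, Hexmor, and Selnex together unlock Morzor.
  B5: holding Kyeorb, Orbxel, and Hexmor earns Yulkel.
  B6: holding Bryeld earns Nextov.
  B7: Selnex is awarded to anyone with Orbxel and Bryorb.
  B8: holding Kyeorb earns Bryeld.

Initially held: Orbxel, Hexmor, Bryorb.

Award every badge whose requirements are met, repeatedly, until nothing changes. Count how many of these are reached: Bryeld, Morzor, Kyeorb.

Bryeld would need Kyeorb (B8), but Kyeorb is never earned.
Morzor would need Bryeld, Hexmor, and Selnex (B4), but Bryeld is never earned.
Kyeorb would need Bryeld (B1), but Bryeld is never earned.
None of the 3 are reached.

0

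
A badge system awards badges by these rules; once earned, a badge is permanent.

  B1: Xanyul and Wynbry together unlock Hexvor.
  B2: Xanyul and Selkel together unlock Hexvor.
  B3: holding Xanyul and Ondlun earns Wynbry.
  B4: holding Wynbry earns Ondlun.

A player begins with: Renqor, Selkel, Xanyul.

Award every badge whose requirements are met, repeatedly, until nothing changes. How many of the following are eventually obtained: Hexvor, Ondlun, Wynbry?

1

With Xanyul and Selkel, Hexvor is earned (B2).
Hexvor: reached.
Ondlun would need Wynbry (B4), but Wynbry is never earned.
Wynbry would need Xanyul and Ondlun (B3), but Ondlun is never earned.
Reached: Hexvor — 1 of the 3.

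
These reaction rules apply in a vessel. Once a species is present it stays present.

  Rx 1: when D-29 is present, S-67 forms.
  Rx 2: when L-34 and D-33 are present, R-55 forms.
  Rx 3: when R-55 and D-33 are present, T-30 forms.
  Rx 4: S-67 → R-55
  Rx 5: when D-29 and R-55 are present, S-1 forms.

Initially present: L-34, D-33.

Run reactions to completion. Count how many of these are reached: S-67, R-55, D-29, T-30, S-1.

2

L-34 and D-33 present → R-55 forms (Rx 2).
R-55 and D-33 present → T-30 forms (Rx 3).
S-67 would need D-29 (Rx 1), but D-29 never forms.
R-55: reached.
No rule produces D-29, and it is not given.
T-30: reached.
S-1 would need D-29 and R-55 (Rx 5), but D-29 never forms.
Reached: R-55 and T-30 — 2 of the 5.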